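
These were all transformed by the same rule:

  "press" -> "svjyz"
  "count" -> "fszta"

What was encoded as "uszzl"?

route

In press: p→s is +3, r→v is +4, e→j is +5, s→y is +6 — the shift increases by 1 each position. The shift increases by 1 at each position, starting from +3: 3, 4, 5, ….
Undoing it on uszzl: u−3=r, s−4=o, z−5=u, z−6=t, l−7=e.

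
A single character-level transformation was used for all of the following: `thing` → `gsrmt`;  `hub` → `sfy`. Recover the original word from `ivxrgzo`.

recital

Each pair mirrors across the alphabet (t↔g, h↔s, i↔r): positions sum to 25. Letters are reflected about the middle of the alphabet (position → 25−position): Atbash.
Decoding ivxrgzo: i↔r, v↔e, x↔c, r↔i, g↔t, z↔a, o↔l.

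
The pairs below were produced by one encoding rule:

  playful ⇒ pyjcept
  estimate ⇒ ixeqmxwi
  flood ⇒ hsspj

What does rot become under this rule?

xsv

The output letters match the input read backwards, each shifted +4: playful reversed is lufyalp. The word is reversed, then every letter is shifted forward by 4.
For rot: reverse → tor; then shift: t+4=x, o+4=s, r+4=v.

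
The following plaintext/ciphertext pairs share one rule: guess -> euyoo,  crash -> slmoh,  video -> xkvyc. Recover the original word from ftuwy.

g(6)→e(4) and u(20)→u(20) fit y≡3x+12 (mod 26); the inverse of 3 mod 26 is 9. This is an affine cipher: with a=0,…,z=25, each position x becomes (3x+12) mod 26.
Reversing it on ftuwy: f(5)→9·(5−12)≡15=p; t(19)→9·(19−12)≡11=l; u(20)→9·(20−12)≡20=u; w(22)→9·(22−12)≡12=m; y(24)→9·(24−12)≡4=e (all mod 26).

plume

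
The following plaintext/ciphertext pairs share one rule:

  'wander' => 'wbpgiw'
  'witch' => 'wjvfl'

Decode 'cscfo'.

In wander: w→w is +0, a→b is +1, n→p is +2, d→g is +3 — the shift increases by 1 each position. Each letter shifts forward by its position index (0, 1, 2, …) — the shift grows by one for each successive letter.
Reversing it on cscfo: c−0=c, s−1=r, c−2=a, f−3=c, o−4=k.

crack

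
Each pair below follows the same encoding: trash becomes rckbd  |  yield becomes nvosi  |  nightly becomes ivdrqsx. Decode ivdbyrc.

shortly

The output letters match the input read backwards, each shifted +10: trash reversed is hsart. Read the word backwards and shift each letter +10.
Reversing it on ivdbyrc: shift back: i−10=y, v−10=l, d−10=t, b−10=r, y−10=o, r−10=h, c−10=s → yltrohs; then reverse → shortly.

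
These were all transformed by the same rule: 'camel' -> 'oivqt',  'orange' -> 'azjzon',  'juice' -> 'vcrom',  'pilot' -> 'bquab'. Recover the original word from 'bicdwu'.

Shifts by position in camel: pos 0: c→o (+12), pos 1: a→i (+8), pos 2: m→v (+9), pos 3: e→q (+12), pos 4: l→t (+8) — repeating every 3. It's a Vigenère-style cipher with numeric key [12,8,9]: position i shifts by key[i mod 3].
Undoing it on bicdwu: b−12=p, i−8=a, c−9=t, d−12=r, w−8=o, u−9=l.

patrol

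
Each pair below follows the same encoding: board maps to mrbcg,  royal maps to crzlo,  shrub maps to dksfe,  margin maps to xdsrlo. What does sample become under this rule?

ddnaof

Shifts by position in board: pos 0: b→m (+11), pos 1: o→r (+3), pos 2: a→b (+1), pos 3: r→c (+11), pos 4: d→g (+3) — repeating every 3. It's a Vigenère-style cipher with numeric key [11,3,1]: position i shifts by key[i mod 3].
For sample: s+11=d, a+3=d, m+1=n, p+11=a, l+3=o, e+1=f.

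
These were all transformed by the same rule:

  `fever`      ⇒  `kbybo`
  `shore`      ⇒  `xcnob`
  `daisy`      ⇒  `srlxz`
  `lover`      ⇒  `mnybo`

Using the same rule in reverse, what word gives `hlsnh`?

This is an affine cipher: with a=0,…,z=25, each position x becomes (9x+17) mod 26.
Reversing it on hlsnh: h(7)→3·(7−17)≡22=w; l(11)→3·(11−17)≡8=i; s(18)→3·(18−17)≡3=d; n(13)→3·(13−17)≡14=o; h(7)→3·(7−17)≡22=w (all mod 26).

widow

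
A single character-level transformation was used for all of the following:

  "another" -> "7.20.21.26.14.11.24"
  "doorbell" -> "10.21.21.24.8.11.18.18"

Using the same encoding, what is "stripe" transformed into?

a is letter #1 and maps to 7: an offset of 6. Letters become their 1-based position plus 6 (so a→7, b→8, …).
On stripe: s=19→25, t=20→26, r=18→24, i=9→15, p=16→22, e=5→11.

25.26.24.15.22.11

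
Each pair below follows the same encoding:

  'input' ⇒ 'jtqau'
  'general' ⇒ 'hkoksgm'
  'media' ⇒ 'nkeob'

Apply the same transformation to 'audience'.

baeoftdk

The shifts repeat in a cycle of length 2: positions 0,1,… shift by +1, +6, then the pattern repeats.
On audience: a+1=b, u+6=a, d+1=e, i+6=o, e+1=f, n+6=t, c+1=d, e+6=k.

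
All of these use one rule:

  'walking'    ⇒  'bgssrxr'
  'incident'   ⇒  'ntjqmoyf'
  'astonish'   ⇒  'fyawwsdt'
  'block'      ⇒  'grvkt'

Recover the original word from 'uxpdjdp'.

In walking: w→b is +5, a→g is +6, l→s is +7, k→s is +8 — the shift increases by 1 each position. Each letter shifts forward by (position + 5), i.e. 5, 6, 7, … — the shift grows by one for each successive letter.
Decoding uxpdjdp: u−5=p, x−6=r, p−7=i, d−8=v, j−9=a, d−10=t, p−11=e.

private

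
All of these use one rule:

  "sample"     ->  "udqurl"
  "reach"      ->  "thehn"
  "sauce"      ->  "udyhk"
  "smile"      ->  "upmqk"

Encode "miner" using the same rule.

olrjx

In sample: s→u is +2, a→d is +3, m→q is +4, p→u is +5 — the shift increases by 1 each position. Letter i (0-indexed) is shifted by i+2, so successive shifts are 2, 3, 4, ….
On miner: m+2=o, i+3=l, n+4=r, e+5=j, r+6=x.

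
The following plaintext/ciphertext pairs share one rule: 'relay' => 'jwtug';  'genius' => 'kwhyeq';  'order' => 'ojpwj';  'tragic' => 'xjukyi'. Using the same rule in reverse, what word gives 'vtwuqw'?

please

This is an affine cipher: with a=0,…,z=25, each position x becomes (7x+20) mod 26.
Decoding vtwuqw: v(21)→15·(21−20)≡15=p; t(19)→15·(19−20)≡11=l; w(22)→15·(22−20)≡4=e; u(20)→15·(20−20)≡0=a; q(16)→15·(16−20)≡18=s; w(22)→15·(22−20)≡4=e (all mod 26).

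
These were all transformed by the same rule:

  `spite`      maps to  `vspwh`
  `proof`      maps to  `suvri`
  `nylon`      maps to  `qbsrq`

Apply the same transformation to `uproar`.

xsyrdy

The shifts repeat in a cycle of length 3: positions 0,1,… shift by +3, +3, +7, then the pattern repeats.
On uproar: u+3=x, p+3=s, r+7=y, o+3=r, a+3=d, r+7=y.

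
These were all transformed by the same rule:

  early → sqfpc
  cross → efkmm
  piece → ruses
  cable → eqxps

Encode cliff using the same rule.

epuzz

Each letter's alphabet position (a=0..z=25) is mapped through 7·x+16 mod 26 — an affine cipher.
On cliff: c(2)→7·2+16≡4=e; l(11)→7·11+16≡15=p; i(8)→7·8+16≡20=u; f(5)→7·5+16≡25=z; f(5)→7·5+16≡25=z (all mod 26).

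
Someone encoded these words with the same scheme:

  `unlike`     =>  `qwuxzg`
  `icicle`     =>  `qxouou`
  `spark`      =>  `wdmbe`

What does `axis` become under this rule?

The output letters match the input read backwards, each shifted +12: unlike reversed is ekilnu. Two steps: reverse the string, then apply a Caesar shift of +12.
Applying it to axis: reverse → sixa; then shift: s+12=e, i+12=u, x+12=j, a+12=m.

eujm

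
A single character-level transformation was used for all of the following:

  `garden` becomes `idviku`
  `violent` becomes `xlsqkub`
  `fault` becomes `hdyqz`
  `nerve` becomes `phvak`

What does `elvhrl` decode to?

In garden: g→i is +2, a→d is +3, r→v is +4, d→i is +5 — the shift increases by 1 each position. Letter i (0-indexed) is shifted by i+2, so successive shifts are 2, 3, 4, ….
Reversing it on elvhrl: e−2=c, l−3=i, v−4=r, h−5=c, r−6=l, l−7=e.

circle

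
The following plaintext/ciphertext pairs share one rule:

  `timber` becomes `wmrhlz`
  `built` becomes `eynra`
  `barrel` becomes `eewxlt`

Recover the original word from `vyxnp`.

In timber: t→w is +3, i→m is +4, m→r is +5, b→h is +6 — the shift increases by 1 each position. The shift increases by 1 at each position, starting from +3: 3, 4, 5, ….
Undoing it on vyxnp: v−3=s, y−4=u, x−5=s, n−6=h, p−7=i.

sushi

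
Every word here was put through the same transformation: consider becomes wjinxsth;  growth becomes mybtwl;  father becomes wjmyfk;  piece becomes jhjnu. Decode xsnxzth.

cousins

The output letters match the input read backwards, each shifted +5: consider reversed is redisnoc. Read the word backwards and shift each letter +5.
Decoding xsnxzth: shift back: x−5=s, s−5=n, n−5=i, x−5=s, z−5=u, t−5=o, h−5=c → snisuoc; then reverse → cousins.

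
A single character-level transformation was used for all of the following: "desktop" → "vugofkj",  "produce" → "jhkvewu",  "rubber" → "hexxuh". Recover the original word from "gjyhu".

d(3)→v(21) and e(4)→u(20) fit y≡25x+24 (mod 26); the inverse of 25 mod 26 is 25. Treating letters as 0–25, the rule is x ↦ 25x + 24 (mod 26).
Undoing it on gjyhu: g(6)→25·(6−24)≡18=s; j(9)→25·(9−24)≡15=p; y(24)→25·(24−24)≡0=a; h(7)→25·(7−24)≡17=r; u(20)→25·(20−24)≡4=e (all mod 26).

spare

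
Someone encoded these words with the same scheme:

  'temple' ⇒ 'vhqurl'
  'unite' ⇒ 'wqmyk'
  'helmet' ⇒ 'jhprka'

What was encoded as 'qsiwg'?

opera

In temple: t→v is +2, e→h is +3, m→q is +4, p→u is +5 — the shift increases by 1 each position. Letter i (0-indexed) is shifted by i+2, so successive shifts are 2, 3, 4, ….
Reversing it on qsiwg: q−2=o, s−3=p, i−4=e, w−5=r, g−6=a.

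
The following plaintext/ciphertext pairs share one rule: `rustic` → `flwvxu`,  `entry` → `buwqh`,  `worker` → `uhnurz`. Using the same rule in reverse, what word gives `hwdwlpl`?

The output letters match the input read backwards, each shifted +3: rustic reversed is citsur. The word is reversed, then every letter is shifted forward by 3.
Decoding hwdwlpl: shift back: h−3=e, w−3=t, d−3=a, w−3=t, l−3=i, p−3=m, l−3=i → etatimi; then reverse → imitate.

imitate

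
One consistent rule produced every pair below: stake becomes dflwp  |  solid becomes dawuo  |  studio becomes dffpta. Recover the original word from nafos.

couch

Shifts by position in stake: pos 0: s→d (+11), pos 1: t→f (+12), pos 2: a→l (+11), pos 3: k→w (+12) — repeating every 2. It's a Vigenère-style cipher with numeric key [11,12]: position i shifts by key[i mod 2].
Reversing it on nafos: n−11=c, a−12=o, f−11=u, o−12=c, s−11=h.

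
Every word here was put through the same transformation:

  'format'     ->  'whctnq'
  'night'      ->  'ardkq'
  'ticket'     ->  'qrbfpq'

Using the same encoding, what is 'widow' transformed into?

f(5)→w(22) and o(14)→h(7) fit y≡7x+13 (mod 26); the inverse of 7 mod 26 is 15. Each letter's alphabet position (a=0..z=25) is mapped through 7·x+13 mod 26 — an affine cipher.
On widow: w(22)→7·22+13≡11=l; i(8)→7·8+13≡17=r; d(3)→7·3+13≡8=i; o(14)→7·14+13≡7=h; w(22)→7·22+13≡11=l (all mod 26).

lrihl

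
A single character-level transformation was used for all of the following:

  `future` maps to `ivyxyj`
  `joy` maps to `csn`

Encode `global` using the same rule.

Two steps: reverse the string, then apply a Caesar shift of +4.
For global: reverse → labolg; then shift: l+4=p, a+4=e, b+4=f, o+4=s, l+4=p, g+4=k.

pefspk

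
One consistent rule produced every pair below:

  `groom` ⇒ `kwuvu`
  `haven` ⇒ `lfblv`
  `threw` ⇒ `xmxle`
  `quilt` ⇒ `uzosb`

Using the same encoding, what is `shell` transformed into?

In groom: g→k is +4, r→w is +5, o→u is +6, o→v is +7 — the shift increases by 1 each position. Each letter shifts forward by (position + 4), i.e. 4, 5, 6, … — the shift grows by one for each successive letter.
On shell: s+4=w, h+5=m, e+6=k, l+7=s, l+8=t.

wmkst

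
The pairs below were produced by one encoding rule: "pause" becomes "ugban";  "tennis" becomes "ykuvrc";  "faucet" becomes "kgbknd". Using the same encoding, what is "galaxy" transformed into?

lgsigi

Each letter shifts forward by (position + 5), i.e. 5, 6, 7, … — the shift grows by one for each successive letter.
Applying it to galaxy: g+5=l, a+6=g, l+7=s, a+8=i, x+9=g, y+10=i.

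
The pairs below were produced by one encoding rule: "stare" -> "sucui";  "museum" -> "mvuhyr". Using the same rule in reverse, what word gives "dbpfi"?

In stare: s→s is +0, t→u is +1, a→c is +2, r→u is +3 — the shift increases by 1 each position. Each letter shifts forward by its position index (0, 1, 2, …) — the shift grows by one for each successive letter.
Reversing it on dbpfi: d−0=d, b−1=a, p−2=n, f−3=c, i−4=e.

dance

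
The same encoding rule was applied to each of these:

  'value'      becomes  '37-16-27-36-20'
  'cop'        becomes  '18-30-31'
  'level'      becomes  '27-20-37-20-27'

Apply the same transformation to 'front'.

v is letter #22 and maps to 37: an offset of 15. Letters become their 1-based position plus 15 (so a→16, b→17, …).
On front: f=6→21, r=18→33, o=15→30, n=14→29, t=20→35.

21-33-30-29-35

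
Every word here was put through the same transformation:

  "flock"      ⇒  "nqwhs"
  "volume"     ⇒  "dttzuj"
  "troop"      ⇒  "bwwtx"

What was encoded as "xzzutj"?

purple

Shifts by position in flock: pos 0: f→n (+8), pos 1: l→q (+5), pos 2: o→w (+8), pos 3: c→h (+5) — repeating every 2. It's a Vigenère-style cipher with numeric key [8,5]: position i shifts by key[i mod 2].
Undoing it on xzzutj: x−8=p, z−5=u, z−8=r, u−5=p, t−8=l, j−5=e.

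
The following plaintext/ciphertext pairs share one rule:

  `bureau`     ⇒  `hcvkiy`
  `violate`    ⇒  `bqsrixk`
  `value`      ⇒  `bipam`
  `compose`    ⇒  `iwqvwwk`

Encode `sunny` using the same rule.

The shifts repeat in a cycle of length 3: positions 0,1,… shift by +6, +8, +4, then the pattern repeats.
Applying it to sunny: s+6=y, u+8=c, n+4=r, n+6=t, y+8=g.

ycrtg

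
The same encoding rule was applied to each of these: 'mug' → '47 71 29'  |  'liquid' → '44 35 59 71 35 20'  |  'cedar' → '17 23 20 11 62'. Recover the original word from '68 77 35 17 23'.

m(#13)→47 and u(#21)→71: differences scale by 3, so n = 3·pos + 8. With a=1..z=26, the number is 3·pos + 8.
Decoding 68 77 35 17 23: 68→(68−8)÷3=20=t, 77→(77−8)÷3=23=w, 35→(35−8)÷3=9=i, 17→(17−8)÷3=3=c, 23→(23−8)÷3=5=e.

twice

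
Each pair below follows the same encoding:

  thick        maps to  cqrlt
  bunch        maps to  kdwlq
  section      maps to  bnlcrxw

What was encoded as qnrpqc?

Compare letters: t→c is +9, h→q is +9, i→r is +9 — a constant shift. It's a constant shift of +9 (ROT9).
Undoing it on qnrpqc: q−9=h, n−9=e, r−9=i, p−9=g, q−9=h, c−9=t.

height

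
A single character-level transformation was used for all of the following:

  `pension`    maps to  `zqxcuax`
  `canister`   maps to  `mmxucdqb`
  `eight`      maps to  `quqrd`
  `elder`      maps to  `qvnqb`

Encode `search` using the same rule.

The shift depends on letter class: consonant p→z is +10, but vowel e→q is +12. Two shifts are in play — +12 for a/e/i/o/u, +10 for every other letter.
For search: s(cons)+10=c, e(vowel)+12=q, a(vowel)+12=m, r(cons)+10=b, c(cons)+10=m, h(cons)+10=r.

cqmbmr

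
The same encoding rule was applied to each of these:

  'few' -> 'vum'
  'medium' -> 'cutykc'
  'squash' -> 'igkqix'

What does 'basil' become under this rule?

rqiyb

Every letter moves 16 places later in the alphabet, wrapping around z→a.
On basil: b+16=r, a+16=q, s+16=i, i+16=y, l+16=b.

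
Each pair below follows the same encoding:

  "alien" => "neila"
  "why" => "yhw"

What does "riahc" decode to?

chair

It's just the letters in reverse order.
Reversing it on riahc: then reverse → chair.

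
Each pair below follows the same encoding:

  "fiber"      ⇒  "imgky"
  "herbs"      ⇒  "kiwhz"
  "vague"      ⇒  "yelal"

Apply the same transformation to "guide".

In fiber: f→i is +3, i→m is +4, b→g is +5, e→k is +6 — the shift increases by 1 each position. The shift increases by 1 at each position, starting from +3: 3, 4, 5, ….
On guide: g+3=j, u+4=y, i+5=n, d+6=j, e+7=l.

jynjl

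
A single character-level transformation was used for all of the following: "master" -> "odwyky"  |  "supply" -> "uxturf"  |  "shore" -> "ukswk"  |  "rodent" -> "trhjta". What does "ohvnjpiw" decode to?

Each letter shifts forward by (position + 2), i.e. 2, 3, 4, … — the shift grows by one for each successive letter.
Decoding ohvnjpiw: o−2=m, h−3=e, v−4=r, n−5=i, j−6=d, p−7=i, i−8=a, w−9=n.

meridian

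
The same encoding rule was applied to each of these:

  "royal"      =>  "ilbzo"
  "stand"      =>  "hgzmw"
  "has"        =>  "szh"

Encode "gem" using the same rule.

Each pair mirrors across the alphabet (r↔i, o↔l, y↔b): positions sum to 25. This is the alphabet-reversal cipher (Atbash): a becomes z, b becomes y, etc.
Applying it to gem: g↔t, e↔v, m↔n.

tvn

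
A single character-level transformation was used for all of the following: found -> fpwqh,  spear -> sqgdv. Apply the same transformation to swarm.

The shift increases by 1 at each position, starting from +0: 0, 1, 2, ….
On swarm: s+0=s, w+1=x, a+2=c, r+3=u, m+4=q.

sxcuq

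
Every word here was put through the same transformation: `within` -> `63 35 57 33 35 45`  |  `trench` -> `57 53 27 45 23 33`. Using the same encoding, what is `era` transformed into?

w(#23)→63 and i(#9)→35: differences scale by 2, so n = 2·pos + 17. Each letter becomes 2×(its alphabet position, a=1..z=26) + 17.
On era: e=5→27, r=18→53, a=1→19.

27 53 19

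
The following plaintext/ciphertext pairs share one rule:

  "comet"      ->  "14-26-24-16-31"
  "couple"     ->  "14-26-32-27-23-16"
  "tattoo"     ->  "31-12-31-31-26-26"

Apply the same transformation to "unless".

c is letter #3 and maps to 14: an offset of 11. Letters become their 1-based position plus 11 (so a→12, b→13, …).
For unless: u=21→32, n=14→25, l=12→23, e=5→16, s=19→30, s=19→30.

32-25-23-16-30-30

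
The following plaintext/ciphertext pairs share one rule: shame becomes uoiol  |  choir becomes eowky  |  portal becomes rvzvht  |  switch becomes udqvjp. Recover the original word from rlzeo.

perch

Shifts by position in shame: pos 0: s→u (+2), pos 1: h→o (+7), pos 2: a→i (+8), pos 3: m→o (+2), pos 4: e→l (+7) — repeating every 3. It's a Vigenère-style cipher with numeric key [2,7,8]: position i shifts by key[i mod 3].
Undoing it on rlzeo: r−2=p, l−7=e, z−8=r, e−2=c, o−7=h.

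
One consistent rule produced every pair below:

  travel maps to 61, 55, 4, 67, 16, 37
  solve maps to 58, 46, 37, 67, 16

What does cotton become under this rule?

t(#20)→61 and r(#18)→55: differences scale by 3, so n = 3·pos + 1. Each letter becomes 3×(its alphabet position, a=1..z=26) + 1.
Applying it to cotton: c=3→10, o=15→46, t=20→61, t=20→61, o=15→46, n=14→43.

10, 46, 61, 61, 46, 43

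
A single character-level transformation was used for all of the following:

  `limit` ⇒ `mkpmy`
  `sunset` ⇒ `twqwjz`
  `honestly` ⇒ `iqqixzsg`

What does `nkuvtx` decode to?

In limit: l→m is +1, i→k is +2, m→p is +3, i→m is +4 — the shift increases by 1 each position. Letter i (0-indexed) is shifted by i+1, so successive shifts are 1, 2, 3, ….
Decoding nkuvtx: n−1=m, k−2=i, u−3=r, v−4=r, t−5=o, x−6=r.

mirror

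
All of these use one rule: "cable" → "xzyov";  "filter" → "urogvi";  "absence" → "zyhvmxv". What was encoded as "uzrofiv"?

failure

Each pair mirrors across the alphabet (c↔x, a↔z, b↔y): positions sum to 25. Letters are reflected about the middle of the alphabet (position → 25−position): Atbash.
Decoding uzrofiv: u↔f, z↔a, r↔i, o↔l, f↔u, i↔r, v↔e.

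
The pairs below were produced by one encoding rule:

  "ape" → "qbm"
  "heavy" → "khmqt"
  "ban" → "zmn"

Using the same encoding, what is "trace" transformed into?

qomdf

Two steps: reverse the string, then apply a Caesar shift of +12.
Applying it to trace: reverse → ecart; then shift: e+12=q, c+12=o, a+12=m, r+12=d, t+12=f.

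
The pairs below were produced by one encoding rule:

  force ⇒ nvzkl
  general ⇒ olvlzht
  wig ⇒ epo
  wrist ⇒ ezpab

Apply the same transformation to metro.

ulbzv

The shift depends on letter class: consonant f→n is +8, but vowel o→v is +7. Vowels shift forward by 7 and consonants shift forward by 8.
Applying it to metro: m(cons)+8=u, e(vowel)+7=l, t(cons)+8=b, r(cons)+8=z, o(vowel)+7=v.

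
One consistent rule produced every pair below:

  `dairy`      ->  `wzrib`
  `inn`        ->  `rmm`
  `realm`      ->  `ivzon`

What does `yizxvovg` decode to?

bracelet

Each pair mirrors across the alphabet (d↔w, a↔z, i↔r): positions sum to 25. This is the alphabet-reversal cipher (Atbash): a becomes z, b becomes y, etc.
Reversing it on yizxvovg: y↔b, i↔r, z↔a, x↔c, v↔e, o↔l, v↔e, g↔t.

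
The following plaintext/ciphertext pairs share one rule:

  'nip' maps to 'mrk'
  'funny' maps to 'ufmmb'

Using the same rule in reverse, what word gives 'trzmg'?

giant

Letters are reflected about the middle of the alphabet (position → 25−position): Atbash.
Undoing it on trzmg: t↔g, r↔i, z↔a, m↔n, g↔t.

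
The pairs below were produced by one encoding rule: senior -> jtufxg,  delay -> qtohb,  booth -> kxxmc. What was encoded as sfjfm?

s(18)→j(9) and e(4)→t(19) fit y≡3x+7 (mod 26); the inverse of 3 mod 26 is 9. This is an affine cipher: with a=0,…,z=25, each position x becomes (3x+7) mod 26.
Undoing it on sfjfm: s(18)→9·(18−7)≡21=v; f(5)→9·(5−7)≡8=i; j(9)→9·(9−7)≡18=s; f(5)→9·(5−7)≡8=i; m(12)→9·(12−7)≡19=t (all mod 26).

visit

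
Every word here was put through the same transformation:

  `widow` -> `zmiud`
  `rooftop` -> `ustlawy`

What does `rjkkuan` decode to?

offense

In widow: w→z is +3, i→m is +4, d→i is +5, o→u is +6 — the shift increases by 1 each position. Each letter shifts forward by (position + 3), i.e. 3, 4, 5, … — the shift grows by one for each successive letter.
Decoding rjkkuan: r−3=o, j−4=f, k−5=f, k−6=e, u−7=n, a−8=s, n−9=e.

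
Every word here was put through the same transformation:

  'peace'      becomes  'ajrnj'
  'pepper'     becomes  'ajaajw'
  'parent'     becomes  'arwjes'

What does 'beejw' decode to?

p(15)→a(0) and e(4)→j(9) fit y≡11x+17 (mod 26); the inverse of 11 mod 26 is 19. Each letter's alphabet position (a=0..z=25) is mapped through 11·x+17 mod 26 — an affine cipher.
Decoding beejw: b(1)→19·(1−17)≡8=i; e(4)→19·(4−17)≡13=n; e(4)→19·(4−17)≡13=n; j(9)→19·(9−17)≡4=e; w(22)→19·(22−17)≡17=r (all mod 26).

inner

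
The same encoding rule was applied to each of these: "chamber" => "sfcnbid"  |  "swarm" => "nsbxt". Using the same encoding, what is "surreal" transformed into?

mbfssvt

The word is reversed, then every letter is shifted forward by 1.
On surreal: reverse → laerrus; then shift: l+1=m, a+1=b, e+1=f, r+1=s, r+1=s, u+1=v, s+1=t.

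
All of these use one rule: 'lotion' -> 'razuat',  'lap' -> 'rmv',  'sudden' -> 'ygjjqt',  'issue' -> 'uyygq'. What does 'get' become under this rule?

mqz

The shift depends on letter class: consonant l→r is +6, but vowel o→a is +12. The rule splits by letter class: vowels +12, consonants +6.
On get: g(cons)+6=m, e(vowel)+12=q, t(cons)+6=z.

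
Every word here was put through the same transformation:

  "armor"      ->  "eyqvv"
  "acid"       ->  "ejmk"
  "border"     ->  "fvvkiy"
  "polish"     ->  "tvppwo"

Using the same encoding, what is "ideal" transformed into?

Shifts by position in armor: pos 0: a→e (+4), pos 1: r→y (+7), pos 2: m→q (+4), pos 3: o→v (+7) — repeating every 2. The shifts repeat in a cycle of length 2: positions 0,1,… shift by +4, +7, then the pattern repeats.
Applying it to ideal: i+4=m, d+7=k, e+4=i, a+7=h, l+4=p.

mkihp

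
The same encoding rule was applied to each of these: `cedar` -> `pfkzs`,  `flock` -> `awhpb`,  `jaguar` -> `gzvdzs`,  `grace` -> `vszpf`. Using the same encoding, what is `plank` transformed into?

c(2)→p(15) and e(4)→f(5) fit y≡21x+25 (mod 26); the inverse of 21 mod 26 is 5. This is an affine cipher: with a=0,…,z=25, each position x becomes (21x+25) mod 26.
For plank: p(15)→21·15+25≡2=c; l(11)→21·11+25≡22=w; a(0)→21·0+25≡25=z; n(13)→21·13+25≡12=m; k(10)→21·10+25≡1=b (all mod 26).

cwzmb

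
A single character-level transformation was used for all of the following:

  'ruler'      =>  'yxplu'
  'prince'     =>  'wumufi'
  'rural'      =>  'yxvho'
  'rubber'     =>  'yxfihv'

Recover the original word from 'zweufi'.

Shifts by position in ruler: pos 0: r→y (+7), pos 1: u→x (+3), pos 2: l→p (+4), pos 3: e→l (+7), pos 4: r→u (+3) — repeating every 3. It's a Vigenère-style cipher with numeric key [7,3,4]: position i shifts by key[i mod 3].
Reversing it on zweufi: z−7=s, w−3=t, e−4=a, u−7=n, f−3=c, i−4=e.

stance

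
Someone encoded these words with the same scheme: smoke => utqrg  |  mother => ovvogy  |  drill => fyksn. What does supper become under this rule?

Shifts by position in smoke: pos 0: s→u (+2), pos 1: m→t (+7), pos 2: o→q (+2), pos 3: k→r (+7) — repeating every 2. The shifts repeat in a cycle of length 2: positions 0,1,… shift by +2, +7, then the pattern repeats.
For supper: s+2=u, u+7=b, p+2=r, p+7=w, e+2=g, r+7=y.

ubrwgy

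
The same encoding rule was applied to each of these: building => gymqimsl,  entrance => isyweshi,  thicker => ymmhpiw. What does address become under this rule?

eiiwixx

The shift depends on letter class: consonant b→g is +5, but vowel u→y is +4. Two shifts are in play — +4 for a/e/i/o/u, +5 for every other letter.
Applying it to address: a(vowel)+4=e, d(cons)+5=i, d(cons)+5=i, r(cons)+5=w, e(vowel)+4=i, s(cons)+5=x, s(cons)+5=x.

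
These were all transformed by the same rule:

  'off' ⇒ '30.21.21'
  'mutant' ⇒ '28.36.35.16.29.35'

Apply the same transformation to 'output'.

o is letter #15 and maps to 30: an offset of 15. Letters become their 1-based position plus 15 (so a→16, b→17, …).
Applying it to output: o=15→30, u=21→36, t=20→35, p=16→31, u=21→36, t=20→35.

30.36.35.31.36.35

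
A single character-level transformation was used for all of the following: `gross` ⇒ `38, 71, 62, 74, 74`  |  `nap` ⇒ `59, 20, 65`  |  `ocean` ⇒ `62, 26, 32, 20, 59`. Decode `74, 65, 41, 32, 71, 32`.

sphere

g(#7)→38 and r(#18)→71: differences scale by 3, so n = 3·pos + 17. With a=1..z=26, the number is 3·pos + 17.
Decoding 74, 65, 41, 32, 71, 32: 74→(74−17)÷3=19=s, 65→(65−17)÷3=16=p, 41→(41−17)÷3=8=h, 32→(32−17)÷3=5=e, 71→(71−17)÷3=18=r, 32→(32−17)÷3=5=e.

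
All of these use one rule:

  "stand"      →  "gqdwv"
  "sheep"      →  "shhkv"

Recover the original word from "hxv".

sue

The output letters match the input read backwards, each shifted +3: stand reversed is dnats. Read the word backwards and shift each letter +3.
Undoing it on hxv: shift back: h−3=e, x−3=u, v−3=s → eus; then reverse → sue.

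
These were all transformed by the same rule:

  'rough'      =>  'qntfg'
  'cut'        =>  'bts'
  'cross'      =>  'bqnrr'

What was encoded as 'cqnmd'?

Compare letters: r→q is +25, o→n is +25, u→t is +25 — a constant shift. Every letter moves 25 places later in the alphabet, wrapping around z→a.
Reversing it on cqnmd: c−25=d, q−25=r, n−25=o, m−25=n, d−25=e.

drone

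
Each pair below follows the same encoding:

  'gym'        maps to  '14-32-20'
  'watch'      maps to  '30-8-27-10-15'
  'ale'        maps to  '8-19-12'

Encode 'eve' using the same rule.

The number is (letter's place in the alphabet, a=1) + 7.
On eve: e=5→12, v=22→29, e=5→12.

12-29-12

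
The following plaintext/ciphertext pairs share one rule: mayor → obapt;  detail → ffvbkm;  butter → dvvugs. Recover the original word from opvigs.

Shifts by position in mayor: pos 0: m→o (+2), pos 1: a→b (+1), pos 2: y→a (+2), pos 3: o→p (+1) — repeating every 2. A repeating key of period 2 is used — shifts +2, +1 over and over.
Reversing it on opvigs: o−2=m, p−1=o, v−2=t, i−1=h, g−2=e, s−1=r.

mother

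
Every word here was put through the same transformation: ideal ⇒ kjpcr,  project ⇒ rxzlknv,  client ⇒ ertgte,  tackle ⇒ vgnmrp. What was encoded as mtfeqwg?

knuckle

It's a Vigenère-style cipher with numeric key [2,6,11]: position i shifts by key[i mod 3].
Reversing it on mtfeqwg: m−2=k, t−6=n, f−11=u, e−2=c, q−6=k, w−11=l, g−2=e.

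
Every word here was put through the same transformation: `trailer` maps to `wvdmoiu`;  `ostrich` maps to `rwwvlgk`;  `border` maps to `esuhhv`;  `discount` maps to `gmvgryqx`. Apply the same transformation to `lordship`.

osuhvllt

Shifts by position in trailer: pos 0: t→w (+3), pos 1: r→v (+4), pos 2: a→d (+3), pos 3: i→m (+4) — repeating every 2. It's a Vigenère-style cipher with numeric key [3,4]: position i shifts by key[i mod 2].
Applying it to lordship: l+3=o, o+4=s, r+3=u, d+4=h, s+3=v, h+4=l, i+3=l, p+4=t.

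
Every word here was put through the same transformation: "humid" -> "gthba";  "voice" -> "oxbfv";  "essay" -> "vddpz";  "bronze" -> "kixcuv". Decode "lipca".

Each letter's alphabet position (a=0..z=25) is mapped through 21·x+15 mod 26 — an affine cipher.
Decoding lipca: l(11)→5·(11−15)≡6=g; i(8)→5·(8−15)≡17=r; p(15)→5·(15−15)≡0=a; c(2)→5·(2−15)≡13=n; a(0)→5·(0−15)≡3=d (all mod 26).

grand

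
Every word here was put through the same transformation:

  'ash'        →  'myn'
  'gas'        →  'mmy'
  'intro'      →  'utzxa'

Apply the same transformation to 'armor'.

mxsax

Two shifts are in play — +12 for a/e/i/o/u, +6 for every other letter.
On armor: a(vowel)+12=m, r(cons)+6=x, m(cons)+6=s, o(vowel)+12=a, r(cons)+6=x.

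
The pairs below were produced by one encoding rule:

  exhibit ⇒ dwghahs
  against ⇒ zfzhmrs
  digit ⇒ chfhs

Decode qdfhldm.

regimen

Compare letters: e→d is +25, x→w is +25, h→g is +25 — a constant shift. Every letter moves 25 places later in the alphabet, wrapping around z→a.
Decoding qdfhldm: q−25=r, d−25=e, f−25=g, h−25=i, l−25=m, d−25=e, m−25=n.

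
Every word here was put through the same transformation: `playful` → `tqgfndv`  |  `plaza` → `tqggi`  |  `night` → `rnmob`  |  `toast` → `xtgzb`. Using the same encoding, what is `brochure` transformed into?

fwujpdbp

In playful: p→t is +4, l→q is +5, a→g is +6, y→f is +7 — the shift increases by 1 each position. Each letter shifts forward by (position + 4), i.e. 4, 5, 6, … — the shift grows by one for each successive letter.
For brochure: b+4=f, r+5=w, o+6=u, c+7=j, h+8=p, u+9=d, r+10=b, e+11=p.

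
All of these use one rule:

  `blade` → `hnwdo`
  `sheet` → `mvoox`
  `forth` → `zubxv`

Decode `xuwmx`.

toast

b(1)→h(7) and l(11)→n(13) fit y≡11x+22 (mod 26); the inverse of 11 mod 26 is 19. Each letter's alphabet position (a=0..z=25) is mapped through 11·x+22 mod 26 — an affine cipher.
Undoing it on xuwmx: x(23)→19·(23−22)≡19=t; u(20)→19·(20−22)≡14=o; w(22)→19·(22−22)≡0=a; m(12)→19·(12−22)≡18=s; x(23)→19·(23−22)≡19=t (all mod 26).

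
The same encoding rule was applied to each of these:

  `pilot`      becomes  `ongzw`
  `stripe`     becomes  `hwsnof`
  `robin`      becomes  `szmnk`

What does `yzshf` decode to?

Each letter's alphabet position (a=0..z=25) is mapped through 15·x+23 mod 26 — an affine cipher.
Undoing it on yzshf: y(24)→7·(24−23)≡7=h; z(25)→7·(25−23)≡14=o; s(18)→7·(18−23)≡17=r; h(7)→7·(7−23)≡18=s; f(5)→7·(5−23)≡4=e (all mod 26).

horse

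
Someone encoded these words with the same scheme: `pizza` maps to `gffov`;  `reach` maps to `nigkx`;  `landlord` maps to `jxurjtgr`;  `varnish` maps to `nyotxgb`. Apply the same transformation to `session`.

tuoyyky

The output letters match the input read backwards, each shifted +6: pizza reversed is azzip. Read the word backwards and shift each letter +6.
For session: reverse → noisses; then shift: n+6=t, o+6=u, i+6=o, s+6=y, s+6=y, e+6=k, s+6=y.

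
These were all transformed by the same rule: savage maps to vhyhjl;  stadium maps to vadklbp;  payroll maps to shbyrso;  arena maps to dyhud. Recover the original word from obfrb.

Shifts by position in savage: pos 0: s→v (+3), pos 1: a→h (+7), pos 2: v→y (+3), pos 3: a→h (+7) — repeating every 2. A repeating key of period 2 is used — shifts +3, +7 over and over.
Decoding obfrb: o−3=l, b−7=u, f−3=c, r−7=k, b−3=y.

lucky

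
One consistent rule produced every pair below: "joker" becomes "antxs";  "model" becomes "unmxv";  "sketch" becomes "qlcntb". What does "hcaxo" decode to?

The output letters match the input read backwards, each shifted +9: joker reversed is rekoj. Read the word backwards and shift each letter +9.
Undoing it on hcaxo: shift back: h−9=y, c−9=t, a−9=r, x−9=o, o−9=f → ytrof; then reverse → forty.

forty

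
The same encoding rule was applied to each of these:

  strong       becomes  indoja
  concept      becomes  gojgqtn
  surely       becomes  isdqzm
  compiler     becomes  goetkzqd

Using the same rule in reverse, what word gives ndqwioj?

s(18)→i(8) and t(19)→n(13) fit y≡5x+22 (mod 26); the inverse of 5 mod 26 is 21. Each letter's alphabet position (a=0..z=25) is mapped through 5·x+22 mod 26 — an affine cipher.
Undoing it on ndqwioj: n(13)→21·(13−22)≡19=t; d(3)→21·(3−22)≡17=r; q(16)→21·(16−22)≡4=e; w(22)→21·(22−22)≡0=a; i(8)→21·(8−22)≡18=s; o(14)→21·(14−22)≡14=o; j(9)→21·(9−22)≡13=n (all mod 26).

treason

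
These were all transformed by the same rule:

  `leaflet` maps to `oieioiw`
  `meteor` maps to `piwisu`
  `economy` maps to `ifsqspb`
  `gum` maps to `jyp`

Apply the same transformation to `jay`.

meb

The shift depends on letter class: consonant l→o is +3, but vowel e→i is +4. The rule splits by letter class: vowels +4, consonants +3.
Applying it to jay: j(cons)+3=m, a(vowel)+4=e, y(cons)+3=b.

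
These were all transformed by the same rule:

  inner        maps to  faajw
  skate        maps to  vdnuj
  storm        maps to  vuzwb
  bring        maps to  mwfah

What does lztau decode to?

count

Treating letters as 0–25, the rule is x ↦ 25x + 13 (mod 26).
Undoing it on lztau: l(11)→25·(11−13)≡2=c; z(25)→25·(25−13)≡14=o; t(19)→25·(19−13)≡20=u; a(0)→25·(0−13)≡13=n; u(20)→25·(20−13)≡19=t (all mod 26).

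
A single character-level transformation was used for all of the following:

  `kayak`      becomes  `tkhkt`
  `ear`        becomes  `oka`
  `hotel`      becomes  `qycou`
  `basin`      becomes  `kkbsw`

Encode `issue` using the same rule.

The shift depends on letter class: consonant k→t is +9, but vowel a→k is +10. The rule splits by letter class: vowels +10, consonants +9.
On issue: i(vowel)+10=s, s(cons)+9=b, s(cons)+9=b, u(vowel)+10=e, e(vowel)+10=o.

sbbeo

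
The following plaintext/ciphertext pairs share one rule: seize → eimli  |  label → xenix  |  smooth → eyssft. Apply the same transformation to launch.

xeyzot

The shift depends on letter class: consonant s→e is +12, but vowel e→i is +4. Vowels shift forward by 4 and consonants shift forward by 12.
Applying it to launch: l(cons)+12=x, a(vowel)+4=e, u(vowel)+4=y, n(cons)+12=z, c(cons)+12=o, h(cons)+12=t.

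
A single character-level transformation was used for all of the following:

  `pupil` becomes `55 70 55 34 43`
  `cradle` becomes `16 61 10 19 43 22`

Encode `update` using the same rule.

70 55 19 10 67 22

With a=1..z=26, the number is 3·pos + 7.
On update: u=21→70, p=16→55, d=4→19, a=1→10, t=20→67, e=5→22.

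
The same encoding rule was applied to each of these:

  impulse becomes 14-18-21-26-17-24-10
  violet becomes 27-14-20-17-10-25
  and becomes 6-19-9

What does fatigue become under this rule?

i is letter #9 and maps to 14: an offset of 5. Each letter is replaced by its alphabet position (a=1..z=26) + 5.
For fatigue: f=6→11, a=1→6, t=20→25, i=9→14, g=7→12, u=21→26, e=5→10.

11-6-25-14-12-26-10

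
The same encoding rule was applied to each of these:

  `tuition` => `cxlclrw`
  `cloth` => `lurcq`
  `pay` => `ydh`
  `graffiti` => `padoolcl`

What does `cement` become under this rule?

The shift depends on letter class: consonant t→c is +9, but vowel u→x is +3. The rule splits by letter class: vowels +3, consonants +9.
For cement: c(cons)+9=l, e(vowel)+3=h, m(cons)+9=v, e(vowel)+3=h, n(cons)+9=w, t(cons)+9=c.

lhvhwc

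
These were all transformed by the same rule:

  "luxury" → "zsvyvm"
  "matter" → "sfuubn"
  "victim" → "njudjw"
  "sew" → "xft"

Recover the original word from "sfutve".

Two steps: reverse the string, then apply a Caesar shift of +1.
Reversing it on sfutve: shift back: s−1=r, f−1=e, u−1=t, t−1=s, v−1=u, e−1=d → retsud; then reverse → duster.

duster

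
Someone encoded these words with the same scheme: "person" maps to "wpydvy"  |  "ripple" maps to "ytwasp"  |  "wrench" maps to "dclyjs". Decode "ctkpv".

Shifts by position in person: pos 0: p→w (+7), pos 1: e→p (+11), pos 2: r→y (+7), pos 3: s→d (+11) — repeating every 2. A repeating key of period 2 is used — shifts +7, +11 over and over.
Decoding ctkpv: c−7=v, t−11=i, k−7=d, p−11=e, v−7=o.

video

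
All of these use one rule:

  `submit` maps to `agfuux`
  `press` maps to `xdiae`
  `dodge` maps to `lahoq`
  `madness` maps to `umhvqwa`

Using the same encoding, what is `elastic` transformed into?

A repeating key of period 3 is used — shifts +8, +12, +4 over and over.
Applying it to elastic: e+8=m, l+12=x, a+4=e, s+8=a, t+12=f, i+4=m, c+8=k.

mxeafmk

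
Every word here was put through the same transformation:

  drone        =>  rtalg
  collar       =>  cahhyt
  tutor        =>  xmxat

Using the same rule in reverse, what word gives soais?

Each letter's alphabet position (a=0..z=25) is mapped through 15·x+24 mod 26 — an affine cipher.
Reversing it on soais: s(18)→7·(18−24)≡10=k; o(14)→7·(14−24)≡8=i; a(0)→7·(0−24)≡14=o; i(8)→7·(8−24)≡18=s; s(18)→7·(18−24)≡10=k (all mod 26).

kiosk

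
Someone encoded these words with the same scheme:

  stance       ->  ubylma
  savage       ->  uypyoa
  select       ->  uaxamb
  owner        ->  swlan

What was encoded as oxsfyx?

s(18)→u(20) and t(19)→b(1) fit y≡7x+24 (mod 26); the inverse of 7 mod 26 is 15. Each letter's alphabet position (a=0..z=25) is mapped through 7·x+24 mod 26 — an affine cipher.
Decoding oxsfyx: o(14)→15·(14−24)≡6=g; x(23)→15·(23−24)≡11=l; s(18)→15·(18−24)≡14=o; f(5)→15·(5−24)≡1=b; y(24)→15·(24−24)≡0=a; x(23)→15·(23−24)≡11=l (all mod 26).

global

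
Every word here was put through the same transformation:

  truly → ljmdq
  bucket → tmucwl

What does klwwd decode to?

Compare letters: t→l is +18, r→j is +18, u→m is +18 — a constant shift. Every letter moves 18 places later in the alphabet, wrapping around z→a.
Reversing it on klwwd: k−18=s, l−18=t, w−18=e, w−18=e, d−18=l.

steel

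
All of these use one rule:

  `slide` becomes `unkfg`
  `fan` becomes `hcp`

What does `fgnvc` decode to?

delta

This is a Caesar cipher with shift 2.
Decoding fgnvc: f−2=d, g−2=e, n−2=l, v−2=t, c−2=a.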